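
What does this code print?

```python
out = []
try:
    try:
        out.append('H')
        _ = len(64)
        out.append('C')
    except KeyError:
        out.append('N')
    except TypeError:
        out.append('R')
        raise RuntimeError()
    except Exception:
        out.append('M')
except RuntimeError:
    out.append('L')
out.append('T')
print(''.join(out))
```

Execution trace: 'H' (inner try body) → 'R' (inner except TypeError) → 'L' (outer except RuntimeError) → 'T' (after the try/except). Output: HRLT

Answer: HRLT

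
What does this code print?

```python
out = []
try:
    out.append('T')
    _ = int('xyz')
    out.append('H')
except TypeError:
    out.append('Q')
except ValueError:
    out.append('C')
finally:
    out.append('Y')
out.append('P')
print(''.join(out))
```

Execution trace: 'T' (try body) → 'C' (except ValueError) → 'Y' (finally) → 'P' (after the try/except). Output: TCYP

Answer: TCYP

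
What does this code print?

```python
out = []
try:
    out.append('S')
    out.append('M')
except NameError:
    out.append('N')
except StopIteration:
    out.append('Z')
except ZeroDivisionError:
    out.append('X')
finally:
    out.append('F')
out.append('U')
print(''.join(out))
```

Execution trace: 'S' (try body) → 'M' (try body, no exception) → 'F' (finally) → 'U' (after the try/except). Output: SMFU

Answer: SMFU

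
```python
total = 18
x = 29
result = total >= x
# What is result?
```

Trace:
`total = 18` → total = 18
`x = 29` → x = 29
`result = total >= x` → result = False
So result = False

Answer: False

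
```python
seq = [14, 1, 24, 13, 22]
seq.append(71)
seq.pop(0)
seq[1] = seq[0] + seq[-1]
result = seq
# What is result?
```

Trace:
`seq = [14, 1, 24, 13, 22]` → seq = [14, 1, 24, 13, 22]
`seq.append(71)` → seq = [14, 1, 24, 13, 22, 71]
`seq.pop(0)` → seq = [1, 24, 13, 22, 71]
`seq[1] = seq[0] + seq[-1]` → seq = [1, 72, 13, 22, 71]
`result = seq` → result = [1, 72, 13, 22, 71]
So result = [1, 72, 13, 22, 71]

Answer: [1, 72, 13, 22, 71]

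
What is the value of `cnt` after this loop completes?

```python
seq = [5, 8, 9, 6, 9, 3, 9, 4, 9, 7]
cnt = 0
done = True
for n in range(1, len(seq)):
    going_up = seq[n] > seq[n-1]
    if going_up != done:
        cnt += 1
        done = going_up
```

Count direction changes in [5, 8, 9, 6, 9, 3, 9, 4, 9, 7]
`cnt` takes the values: 0 → 1 → 2 → 3 → 4 → 5 → 6 → 7

Answer: 7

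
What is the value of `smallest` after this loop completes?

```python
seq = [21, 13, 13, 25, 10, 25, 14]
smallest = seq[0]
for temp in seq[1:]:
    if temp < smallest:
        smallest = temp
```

Minimum of [21, 13, 13, 25, 10, 25, 14]
`smallest` takes the values: 21 → 13 → 10

Answer: 10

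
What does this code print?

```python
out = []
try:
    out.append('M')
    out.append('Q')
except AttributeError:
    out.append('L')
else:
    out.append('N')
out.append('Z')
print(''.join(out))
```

Execution trace: 'M' (try body) → 'Q' (try body, no exception) → 'N' (else) → 'Z' (after the try/except). Output: MQNZ

Answer: MQNZ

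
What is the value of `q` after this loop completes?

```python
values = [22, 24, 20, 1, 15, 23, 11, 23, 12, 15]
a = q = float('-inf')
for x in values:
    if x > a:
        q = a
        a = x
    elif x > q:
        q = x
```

Second largest (with repeats) in [22, 24, 20, 1, 15, 23, 11, 23, 12, 15]
`q` takes the values: -inf → 22 → 23

Answer: 23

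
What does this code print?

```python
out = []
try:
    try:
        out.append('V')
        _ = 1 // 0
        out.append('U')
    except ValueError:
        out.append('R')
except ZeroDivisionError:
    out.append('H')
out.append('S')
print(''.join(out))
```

Execution trace: 'V' (try body) → 'H' (outer except ZeroDivisionError) → 'S' (after the try/except). Output: VHS

Answer: VHS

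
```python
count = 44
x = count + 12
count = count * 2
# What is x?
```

Trace:
`count = 44` → count = 44
`x = count + 12` → x = 56
`count = count * 2` → count = 88
So x = 56

Answer: 56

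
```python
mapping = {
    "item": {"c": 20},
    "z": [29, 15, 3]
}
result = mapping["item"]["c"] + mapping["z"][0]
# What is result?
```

Trace:
`mapping = { ...` → mapping = {'item': {'c': 20}, 'z': [29, 15, 3]}
`result = mapping["item"]["c"] + mapping["z"][0]` → result = 49
So result = 49

Answer: 49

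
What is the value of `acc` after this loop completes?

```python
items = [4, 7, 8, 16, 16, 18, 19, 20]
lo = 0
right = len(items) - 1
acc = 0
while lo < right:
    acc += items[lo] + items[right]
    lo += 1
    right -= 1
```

Sum of pairs from ends
`acc` takes the values: 0 → 24 → 50 → 76 → 108

Answer: 108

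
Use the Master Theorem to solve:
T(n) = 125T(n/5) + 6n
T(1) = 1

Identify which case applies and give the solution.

a=125, b=5, f(n)=6n. log_5(125) = 3. Since c=1 < 3, Case 1 applies: T(n) = Θ(n^log_b(a)) = O(n^3).

Answer: O(n^3) - Case 1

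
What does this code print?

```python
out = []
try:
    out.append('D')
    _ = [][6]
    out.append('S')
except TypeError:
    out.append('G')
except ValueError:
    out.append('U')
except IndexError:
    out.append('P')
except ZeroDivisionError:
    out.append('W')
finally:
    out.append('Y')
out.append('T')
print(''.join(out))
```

Execution trace: 'D' (try body) → 'P' (except IndexError) → 'Y' (finally) → 'T' (after the try/except). Output: DPYT

Answer: DPYT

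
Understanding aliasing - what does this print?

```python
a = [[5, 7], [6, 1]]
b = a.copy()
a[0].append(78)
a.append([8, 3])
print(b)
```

Key concept: shallow copy with nested lists.
Step by step:
`a = [[5, 7], [6, 1]]` → a = [[5, 7], [6, 1]]
`b = a.copy()` → b = [[5, 7], [6, 1]]
`a[0].append(78)` → a = [[5, 7, 78], [6, 1]]; b = [[5, 7, 78], [6, 1]]
`a.append([8, 3])` → a = [[5, 7, 78], [6, 1], [8, 3]]
`print(b)` → prints [[5, 7, 78], [6, 1]]

Answer: [[5, 7, 78], [6, 1]]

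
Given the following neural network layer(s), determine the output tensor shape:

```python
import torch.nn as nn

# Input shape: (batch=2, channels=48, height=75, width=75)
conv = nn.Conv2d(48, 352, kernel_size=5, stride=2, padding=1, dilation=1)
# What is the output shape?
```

Input: (2, 48, 75, 75) -> Output: (2, 352, 37, 37)

Answer: (2, 352, 37, 37)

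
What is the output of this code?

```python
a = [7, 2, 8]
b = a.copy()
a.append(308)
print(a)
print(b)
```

Key concept: list.copy() creates independent copy.
Step by step:
`a = [7, 2, 8]` → a = [7, 2, 8]
`b = a.copy()` → b = [7, 2, 8]
`a.append(308)` → a = [7, 2, 8, 308]
`print(a)` → prints [7, 2, 8, 308]
`print(b)` → prints [7, 2, 8]

Answer:
[7, 2, 8, 308]
[7, 2, 8]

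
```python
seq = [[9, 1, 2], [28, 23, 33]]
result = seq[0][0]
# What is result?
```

Trace:
`seq = [[9, 1, 2], [28, 23, 33]]` → seq = [[9, 1, 2], [28, 23, 33]]
`result = seq[0][0]` → result = 9
So result = 9

Answer: 9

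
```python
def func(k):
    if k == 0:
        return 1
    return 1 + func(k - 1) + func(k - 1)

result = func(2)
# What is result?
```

func(k) = 1 + 2·func(k-1), func(0)=1. Closed form: (1+1)·2^2 - 1 = 7.

Answer: 7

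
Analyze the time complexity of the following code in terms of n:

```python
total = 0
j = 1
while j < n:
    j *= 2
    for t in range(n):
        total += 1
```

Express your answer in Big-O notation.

Each loop level contributes: log n × n. Multiplying the contributions gives O(n log n).

Answer: O(n log n)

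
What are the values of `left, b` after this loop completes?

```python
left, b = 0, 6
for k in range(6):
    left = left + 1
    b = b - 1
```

left goes 0→6, b goes 6→0
`left, b` takes the values: (0, 6) → (1, 6) → (1, 5) → (2, 5) → (2, 4) → (3, 4) → (3, 3) → (4, 3) → (4, 2) → (5, 2) → (5, 1) → (6, 1) → (6, 0)

Answer: 6, 0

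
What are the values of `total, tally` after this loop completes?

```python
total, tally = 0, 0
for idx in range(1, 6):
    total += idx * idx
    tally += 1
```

Sum of squares and count
`total, tally` takes the values: (0, 0) → (1, 0) → (1, 1) → (5, 1) → (5, 2) → (14, 2) → (14, 3) → (30, 3) → (30, 4) → (55, 4) → (55, 5)

Answer: 55, 5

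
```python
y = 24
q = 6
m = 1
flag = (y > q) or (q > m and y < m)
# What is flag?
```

Trace:
`y = 24` → y = 24
`q = 6` → q = 6
`m = 1` → m = 1
`flag = (y > q) or (q > m and y < m)` → flag = True
So flag = True

Answer: True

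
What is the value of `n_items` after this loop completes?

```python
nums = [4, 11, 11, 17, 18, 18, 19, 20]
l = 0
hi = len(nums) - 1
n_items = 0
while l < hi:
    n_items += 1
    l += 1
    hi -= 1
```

Iterations until pointers meet (list length 8)
`n_items` takes the values: 0 → 1 → 2 → 3 → 4

Answer: 4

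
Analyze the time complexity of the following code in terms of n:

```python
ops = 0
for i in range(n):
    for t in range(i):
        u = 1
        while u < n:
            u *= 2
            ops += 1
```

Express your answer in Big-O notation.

Each loop level contributes: n × n × log n. Multiplying the contributions gives O(n^2 log n).

Answer: O(n^2 log n)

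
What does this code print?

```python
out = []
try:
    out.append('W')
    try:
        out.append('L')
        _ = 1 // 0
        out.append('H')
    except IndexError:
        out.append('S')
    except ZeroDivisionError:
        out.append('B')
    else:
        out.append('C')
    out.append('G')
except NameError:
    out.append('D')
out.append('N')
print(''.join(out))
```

Execution trace: 'W' (try body) → 'L' (inner try body) → 'B' (inner except ZeroDivisionError) → 'G' (try body, no exception) → 'N' (after the try/except). Output: WLBGN

Answer: WLBGN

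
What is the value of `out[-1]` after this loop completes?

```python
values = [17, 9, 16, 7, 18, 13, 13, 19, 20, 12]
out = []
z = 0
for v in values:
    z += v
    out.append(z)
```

Cumulative sum ends at 144
`out` takes the values: [] → [17] → [17, 26] → [17, 26, 42] → [17, 26, 42, 49] → [17, 26, 42, 49, 67] → [17, 26, 42, 49, 67, 80] → [17, 26, 42, 49, 67, 80, 93] → [17, 26, 42, 49, 67, 80, 93, 112] → [17, 26, 42, 49, 67, 80, 93, 112, 132] → [17, 26, 42, 49, 67, 80, 93, 112, 132, 144]
So `out[-1]` = 144

Answer: 144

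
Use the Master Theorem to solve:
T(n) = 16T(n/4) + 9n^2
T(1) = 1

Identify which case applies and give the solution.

a=16, b=4, f(n)=9n^2. log_4(16) = 2. Since c=2 = 2, Case 2 applies: T(n) = Θ(n^log_b(a) · log n) = O(n^2 log n).

Answer: O(n^2 log n) - Case 2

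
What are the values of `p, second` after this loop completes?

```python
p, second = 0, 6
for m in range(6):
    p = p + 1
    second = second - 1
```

p goes 0→6, second goes 6→0
`p, second` takes the values: (0, 6) → (1, 6) → (1, 5) → (2, 5) → (2, 4) → (3, 4) → (3, 3) → (4, 3) → (4, 2) → (5, 2) → (5, 1) → (6, 1) → (6, 0)

Answer: 6, 0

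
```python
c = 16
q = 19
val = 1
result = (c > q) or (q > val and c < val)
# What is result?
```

Trace:
`c = 16` → c = 16
`q = 19` → q = 19
`val = 1` → val = 1
`result = (c > q) or (q > val and c < val)` → result = False
So result = False

Answer: False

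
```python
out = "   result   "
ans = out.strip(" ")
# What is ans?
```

Trace:
`out = "   result   "` → out = '   result   '
`ans = out.strip(" ")` → ans = 'result'
So ans = 'result'

Answer: 'result'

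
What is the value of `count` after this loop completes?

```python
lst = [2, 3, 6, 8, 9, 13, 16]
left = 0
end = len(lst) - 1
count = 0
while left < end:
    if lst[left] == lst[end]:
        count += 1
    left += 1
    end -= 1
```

Count matching pairs from ends
`count` takes the values: 0

Answer: 0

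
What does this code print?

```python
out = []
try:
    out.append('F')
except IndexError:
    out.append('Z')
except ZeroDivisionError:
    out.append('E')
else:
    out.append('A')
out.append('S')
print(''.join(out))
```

Execution trace: 'F' (try body, no exception) → 'A' (else) → 'S' (after the try/except). Output: FAS

Answer: FAS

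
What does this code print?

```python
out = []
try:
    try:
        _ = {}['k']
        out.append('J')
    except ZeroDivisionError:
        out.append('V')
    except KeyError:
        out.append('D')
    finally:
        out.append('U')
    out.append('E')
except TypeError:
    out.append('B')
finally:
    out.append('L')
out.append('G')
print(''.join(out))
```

Execution trace: 'D' (inner except KeyError) → 'U' (inner finally) → 'E' (try body, no exception) → 'L' (finally) → 'G' (after the try/except). Output: DUELG

Answer: DUELG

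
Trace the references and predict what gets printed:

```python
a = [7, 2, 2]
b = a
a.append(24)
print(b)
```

Key concept: basic list aliasing.
Step by step:
`a = [7, 2, 2]` → a = [7, 2, 2]
`b = a` → b = [7, 2, 2] (same object as a)
`a.append(24)` → a = [7, 2, 2, 24] (same object as b); b = [7, 2, 2, 24] (same object as a)
`print(b)` → prints [7, 2, 2, 24]

Answer: [7, 2, 2, 24]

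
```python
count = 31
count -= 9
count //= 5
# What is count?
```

Trace:
`count = 31` → count = 31
`count -= 9` → count = 22
`count //= 5` → count = 4
So count = 4

Answer: 4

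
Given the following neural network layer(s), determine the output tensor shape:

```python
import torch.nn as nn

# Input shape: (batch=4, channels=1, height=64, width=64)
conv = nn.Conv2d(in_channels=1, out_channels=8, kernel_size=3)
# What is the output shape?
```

Input: (4, 1, 64, 64) -> Output: (4, 8, 62, 62)

Answer: (4, 8, 62, 62)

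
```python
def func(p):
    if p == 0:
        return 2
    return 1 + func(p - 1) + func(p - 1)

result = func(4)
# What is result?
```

func(p) = 1 + 2·func(p-1), func(0)=2. Closed form: (2+1)·2^4 - 1 = 47.

Answer: 47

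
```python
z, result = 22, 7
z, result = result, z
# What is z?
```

Trace:
`z, result = 22, 7` → z = 22; result = 7
`z, result = result, z` → z = 7; result = 22
So z = 7

Answer: 7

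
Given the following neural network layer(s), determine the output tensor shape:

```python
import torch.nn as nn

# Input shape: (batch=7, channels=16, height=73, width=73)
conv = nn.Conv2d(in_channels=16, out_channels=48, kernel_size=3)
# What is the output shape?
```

Input: (7, 16, 73, 73) -> Output: (7, 48, 71, 71)

Answer: (7, 48, 71, 71)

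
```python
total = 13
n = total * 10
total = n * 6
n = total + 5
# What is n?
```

Trace:
`total = 13` → total = 13
`n = total * 10` → n = 130
`total = n * 6` → total = 780
`n = total + 5` → n = 785
So n = 785

Answer: 785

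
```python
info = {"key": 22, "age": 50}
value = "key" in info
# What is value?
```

Trace:
`info = {"key": 22, "age": 50}` → info = {'key': 22, 'age': 50}
`value = "key" in info` → value = True
So value = True

Answer: True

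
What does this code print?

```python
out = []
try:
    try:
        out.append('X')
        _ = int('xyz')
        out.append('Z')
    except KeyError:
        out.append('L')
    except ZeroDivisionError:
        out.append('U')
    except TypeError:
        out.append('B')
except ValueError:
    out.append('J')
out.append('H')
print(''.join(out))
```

Execution trace: 'X' (try body) → 'J' (outer except ValueError) → 'H' (after the try/except). Output: XJH

Answer: XJH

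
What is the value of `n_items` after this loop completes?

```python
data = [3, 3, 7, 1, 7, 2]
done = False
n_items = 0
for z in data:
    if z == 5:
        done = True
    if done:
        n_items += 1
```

Count elements after first 5 in [3, 3, 7, 1, 7, 2]
`n_items` takes the values: 0

Answer: 0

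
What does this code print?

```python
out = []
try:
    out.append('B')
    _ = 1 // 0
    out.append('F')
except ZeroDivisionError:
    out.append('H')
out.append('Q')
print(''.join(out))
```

Execution trace: 'B' (try body) → 'H' (except ZeroDivisionError) → 'Q' (after the try/except). Output: BHQ

Answer: BHQ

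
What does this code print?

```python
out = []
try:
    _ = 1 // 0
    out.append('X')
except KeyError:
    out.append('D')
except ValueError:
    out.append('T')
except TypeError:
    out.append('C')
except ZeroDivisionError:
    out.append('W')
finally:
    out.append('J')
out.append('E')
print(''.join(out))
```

Execution trace: 'W' (except ZeroDivisionError) → 'J' (finally) → 'E' (after the try/except). Output: WJE

Answer: WJE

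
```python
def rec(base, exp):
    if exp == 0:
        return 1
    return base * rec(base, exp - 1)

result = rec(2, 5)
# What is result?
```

rec(2, 5) = 2 * 2 * 2 * 2 * 2 = 32

Answer: 32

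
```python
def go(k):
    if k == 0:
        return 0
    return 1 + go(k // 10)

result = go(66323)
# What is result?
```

Count of digits of 66323: 5

Answer: 5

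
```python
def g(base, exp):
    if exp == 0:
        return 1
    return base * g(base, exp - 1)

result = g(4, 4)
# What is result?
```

g(4, 4) = 4 * 4 * 4 * 4 = 256

Answer: 256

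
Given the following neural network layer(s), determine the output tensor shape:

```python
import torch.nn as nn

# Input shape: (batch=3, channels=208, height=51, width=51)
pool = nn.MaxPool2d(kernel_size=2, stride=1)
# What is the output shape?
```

Input: (3, 208, 51, 51) -> Output: (3, 208, 50, 50)

Answer: (3, 208, 50, 50)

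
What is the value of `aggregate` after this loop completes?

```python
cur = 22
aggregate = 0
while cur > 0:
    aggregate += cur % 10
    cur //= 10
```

Sum digits of 22
`aggregate` takes the values: 0 → 2 → 4

Answer: 4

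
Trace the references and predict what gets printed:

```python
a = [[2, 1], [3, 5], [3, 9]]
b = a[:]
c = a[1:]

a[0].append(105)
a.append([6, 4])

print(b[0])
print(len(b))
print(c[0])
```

Key concept: slice with nested mutation.
Step by step:
`a = [[2, 1], [3, 5], [3, 9]]` → a = [[2, 1], [3, 5], [3, 9]]
`b = a[:]` → b = [[2, 1], [3, 5], [3, 9]]
`c = a[1:]` → c = [[3, 5], [3, 9]]
`a[0].append(105)` → a = [[2, 1, 105], [3, 5], [3, 9]]; b = [[2, 1, 105], [3, 5], [3, 9]]
`a.append([6, 4])` → a = [[2, 1, 105], [3, 5], [3, 9], [6, 4]]
`print(b[0])` → prints [2, 1, 105]
`print(len(b))` → prints 3
`print(c[0])` → prints [3, 5]

Answer:
[2, 1, 105]
3
[3, 5]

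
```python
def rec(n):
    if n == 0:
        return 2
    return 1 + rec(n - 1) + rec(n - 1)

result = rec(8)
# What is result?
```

rec(n) = 1 + 2·rec(n-1), rec(0)=2. Closed form: (2+1)·2^8 - 1 = 767.

Answer: 767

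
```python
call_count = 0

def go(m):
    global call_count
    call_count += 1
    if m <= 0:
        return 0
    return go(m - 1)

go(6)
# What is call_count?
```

Linear recursion stepping by 1: 7 calls from m=6 down to ≤0.

Answer: 7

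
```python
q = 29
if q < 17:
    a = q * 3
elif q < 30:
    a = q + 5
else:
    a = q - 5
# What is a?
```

Trace:
`q = 29` → q = 29
`if q < 17: ...` → q < 17 is False, q < 30 is True → a = 34
So a = 34

Answer: 34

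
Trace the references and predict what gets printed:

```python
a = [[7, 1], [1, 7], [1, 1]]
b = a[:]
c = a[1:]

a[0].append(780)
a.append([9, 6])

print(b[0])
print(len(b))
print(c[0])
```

Key concept: slice with nested mutation.
Step by step:
`a = [[7, 1], [1, 7], [1, 1]]` → a = [[7, 1], [1, 7], [1, 1]]
`b = a[:]` → b = [[7, 1], [1, 7], [1, 1]]
`c = a[1:]` → c = [[1, 7], [1, 1]]
`a[0].append(780)` → a = [[7, 1, 780], [1, 7], [1, 1]]; b = [[7, 1, 780], [1, 7], [1, 1]]
`a.append([9, 6])` → a = [[7, 1, 780], [1, 7], [1, 1], [9, 6]]
`print(b[0])` → prints [7, 1, 780]
`print(len(b))` → prints 3
`print(c[0])` → prints [1, 7]

Answer:
[7, 1, 780]
3
[1, 7]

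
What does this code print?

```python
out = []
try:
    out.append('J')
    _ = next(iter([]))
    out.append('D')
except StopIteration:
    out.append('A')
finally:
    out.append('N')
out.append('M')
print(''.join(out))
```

Execution trace: 'J' (try body) → 'A' (except StopIteration) → 'N' (finally) → 'M' (after the try/except). Output: JANM

Answer: JANM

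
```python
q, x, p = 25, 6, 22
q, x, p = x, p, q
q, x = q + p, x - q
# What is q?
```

Trace:
`q, x, p = 25, 6, 22` → q = 25; x = 6; p = 22
`q, x, p = x, p, q` → q = 6; x = 22; p = 25
`q, x = q + p, x - q` → q = 31; x = 16
So q = 31

Answer: 31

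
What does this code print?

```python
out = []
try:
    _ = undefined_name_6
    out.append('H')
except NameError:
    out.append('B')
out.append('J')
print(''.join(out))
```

Execution trace: 'B' (except NameError) → 'J' (after the try/except). Output: BJ

Answer: BJ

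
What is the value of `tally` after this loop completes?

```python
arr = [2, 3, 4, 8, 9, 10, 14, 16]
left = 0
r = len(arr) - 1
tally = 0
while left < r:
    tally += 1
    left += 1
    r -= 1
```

Iterations until pointers meet (list length 8)
`tally` takes the values: 0 → 1 → 2 → 3 → 4

Answer: 4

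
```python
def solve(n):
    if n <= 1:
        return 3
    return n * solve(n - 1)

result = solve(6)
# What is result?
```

solve(6) = 6 * 5 * 4 * 3 * 2 * 3 = 2160

Answer: 2160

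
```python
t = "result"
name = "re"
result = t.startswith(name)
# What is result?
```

Trace:
`t = "result"` → t = 'result'
`name = "re"` → name = 're'
`result = t.startswith(name)` → result = True
So result = True

Answer: True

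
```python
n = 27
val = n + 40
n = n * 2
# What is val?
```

Trace:
`n = 27` → n = 27
`val = n + 40` → val = 67
`n = n * 2` → n = 54
So val = 67

Answer: 67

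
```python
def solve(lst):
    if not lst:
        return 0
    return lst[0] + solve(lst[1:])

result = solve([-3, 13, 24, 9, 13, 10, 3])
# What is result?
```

(-3) + 13 + 24 + 9 + 13 + 10 + 3 + 0 = 69

Answer: 69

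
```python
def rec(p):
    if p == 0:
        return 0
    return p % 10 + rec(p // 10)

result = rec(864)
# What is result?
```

Sum of digits of 864: 4 + 6 + 8 = 18

Answer: 18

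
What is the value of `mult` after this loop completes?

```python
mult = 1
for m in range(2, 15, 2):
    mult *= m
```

Product of even numbers 2 to 14
`mult` takes the values: 1 → 2 → 8 → 48 → 384 → 3840 → 46080 → 645120

Answer: 645120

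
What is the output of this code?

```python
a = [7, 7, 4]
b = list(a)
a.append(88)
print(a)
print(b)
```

Key concept: list() constructor creates copy.
Step by step:
`a = [7, 7, 4]` → a = [7, 7, 4]
`b = list(a)` → b = [7, 7, 4]
`a.append(88)` → a = [7, 7, 4, 88]
`print(a)` → prints [7, 7, 4, 88]
`print(b)` → prints [7, 7, 4]

Answer:
[7, 7, 4, 88]
[7, 7, 4]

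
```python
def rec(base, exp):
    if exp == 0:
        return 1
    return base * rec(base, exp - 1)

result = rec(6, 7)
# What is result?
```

rec(6, 7) = 6 * 6 * 6 * 6 * 6 * 6 * 6 = 279936

Answer: 279936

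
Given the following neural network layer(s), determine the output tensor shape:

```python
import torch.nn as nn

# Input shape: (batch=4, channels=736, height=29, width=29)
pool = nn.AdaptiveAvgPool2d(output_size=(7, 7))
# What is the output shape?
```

Input: (4, 736, 29, 29) -> Output: (4, 736, 7, 7)

Answer: (4, 736, 7, 7)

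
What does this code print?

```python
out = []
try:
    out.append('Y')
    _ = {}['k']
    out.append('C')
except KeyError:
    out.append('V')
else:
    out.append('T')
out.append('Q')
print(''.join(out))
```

Execution trace: 'Y' (try body) → 'V' (except KeyError) → 'Q' (after the try/except). Output: YVQ

Answer: YVQ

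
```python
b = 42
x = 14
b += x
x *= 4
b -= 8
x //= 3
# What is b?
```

Trace:
`b = 42` → b = 42
`x = 14` → x = 14
`b += x` → b = 56
`x *= 4` → x = 56
`b -= 8` → b = 48
`x //= 3` → x = 18
So b = 48

Answer: 48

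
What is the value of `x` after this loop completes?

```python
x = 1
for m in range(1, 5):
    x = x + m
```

Start at 1, add 1 through 4
`x` takes the values: 1 → 2 → 4 → 7 → 11

Answer: 11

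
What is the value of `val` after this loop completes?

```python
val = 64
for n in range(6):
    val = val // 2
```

Halve 6 times: 64 // 2^6 = 1
`val` takes the values: 64 → 32 → 16 → 8 → 4 → 2 → 1

Answer: 1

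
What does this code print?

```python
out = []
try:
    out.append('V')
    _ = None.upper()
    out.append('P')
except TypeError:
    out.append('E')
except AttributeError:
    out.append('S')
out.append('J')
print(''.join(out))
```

Execution trace: 'V' (try body) → 'S' (except AttributeError) → 'J' (after the try/except). Output: VSJ

Answer: VSJ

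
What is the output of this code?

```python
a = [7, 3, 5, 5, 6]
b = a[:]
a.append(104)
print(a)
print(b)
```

Key concept: slice [:] creates copy.
Step by step:
`a = [7, 3, 5, 5, 6]` → a = [7, 3, 5, 5, 6]
`b = a[:]` → b = [7, 3, 5, 5, 6]
`a.append(104)` → a = [7, 3, 5, 5, 6, 104]
`print(a)` → prints [7, 3, 5, 5, 6, 104]
`print(b)` → prints [7, 3, 5, 5, 6]

Answer:
[7, 3, 5, 5, 6, 104]
[7, 3, 5, 5, 6]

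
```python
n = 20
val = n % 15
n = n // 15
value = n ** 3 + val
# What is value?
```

Trace:
`n = 20` → n = 20
`val = n % 15` → val = 5
`n = n // 15` → n = 1
`value = n ** 3 + val` → value = 6
So value = 6

Answer: 6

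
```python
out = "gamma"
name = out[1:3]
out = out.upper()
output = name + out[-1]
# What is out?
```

Trace:
`out = "gamma"` → out = 'gamma'
`name = out[1:3]` → name = 'am'
`out = out.upper()` → out = 'GAMMA'
`output = name + out[-1]` → output = 'amA'
So out = 'GAMMA'

Answer: 'GAMMA'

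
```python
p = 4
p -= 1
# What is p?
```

Trace:
`p = 4` → p = 4
`p -= 1` → p = 3
So p = 3

Answer: 3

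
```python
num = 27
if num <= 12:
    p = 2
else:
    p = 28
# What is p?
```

Trace:
`num = 27` → num = 27
`if num <= 12: ...` → num <= 12 is False, take else branch → p = 28
So p = 28

Answer: 28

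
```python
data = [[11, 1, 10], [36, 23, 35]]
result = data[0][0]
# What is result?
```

Trace:
`data = [[11, 1, 10], [36, 23, 35]]` → data = [[11, 1, 10], [36, 23, 35]]
`result = data[0][0]` → result = 11
So result = 11

Answer: 11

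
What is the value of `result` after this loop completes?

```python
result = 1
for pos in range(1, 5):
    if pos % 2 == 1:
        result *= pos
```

Product of odd numbers 1 to 4
`result` takes the values: 1 → 3

Answer: 3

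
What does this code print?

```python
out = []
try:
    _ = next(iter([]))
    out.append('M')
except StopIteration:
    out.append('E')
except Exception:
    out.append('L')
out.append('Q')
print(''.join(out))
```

Execution trace: 'E' (except StopIteration) → 'Q' (after the try/except). Output: EQ

Answer: EQ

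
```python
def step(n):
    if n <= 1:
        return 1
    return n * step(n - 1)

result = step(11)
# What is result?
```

step(11) = 11 * 10 * 9 * 8 * 7 * 6 * 5 * 4 * 3 * 2 * 1 = 39916800

Answer: 39916800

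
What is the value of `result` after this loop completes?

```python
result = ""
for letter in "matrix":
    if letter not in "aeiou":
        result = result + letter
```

Remove vowels from 'matrix'
`result` takes the values: "" → "m" → "mt" → "mtr" → "mtrx"

Answer: "mtrx"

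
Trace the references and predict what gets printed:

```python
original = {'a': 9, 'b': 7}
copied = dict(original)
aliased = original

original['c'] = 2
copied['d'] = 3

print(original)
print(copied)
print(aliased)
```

Key concept: dict() creates copy, assignment creates alias.
Step by step:
`original = {'a': 9, 'b': 7}` → original = {'a': 9, 'b': 7}
`copied = dict(original)` → copied = {'a': 9, 'b': 7}
`aliased = original` → aliased = {'a': 9, 'b': 7} (same object as original)
`original['c'] = 2` → original = {'a': 9, 'b': 7, 'c': 2} (same object as aliased); aliased = {'a': 9, 'b': 7, 'c': 2} (same object as original)
`copied['d'] = 3` → copied = {'a': 9, 'b': 7, 'd': 3}
`print(original)` → prints {'a': 9, 'b': 7, 'c': 2}
`print(copied)` → prints {'a': 9, 'b': 7, 'd': 3}
`print(aliased)` → prints {'a': 9, 'b': 7, 'c': 2}

Answer:
{'a': 9, 'b': 7, 'c': 2}
{'a': 9, 'b': 7, 'd': 3}
{'a': 9, 'b': 7, 'c': 2}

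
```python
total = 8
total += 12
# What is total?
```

Trace:
`total = 8` → total = 8
`total += 12` → total = 20
So total = 20

Answer: 20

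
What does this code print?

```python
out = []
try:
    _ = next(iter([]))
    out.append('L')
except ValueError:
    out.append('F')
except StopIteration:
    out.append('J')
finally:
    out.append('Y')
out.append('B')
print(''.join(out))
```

Execution trace: 'J' (except StopIteration) → 'Y' (finally) → 'B' (after the try/except). Output: JYB

Answer: JYB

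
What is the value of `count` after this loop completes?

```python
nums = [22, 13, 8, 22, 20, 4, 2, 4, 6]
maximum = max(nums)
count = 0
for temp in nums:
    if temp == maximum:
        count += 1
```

Count of max value 22 in [22, 13, 8, 22, 20, 4, 2, 4, 6]
`count` takes the values: 0 → 1 → 2

Answer: 2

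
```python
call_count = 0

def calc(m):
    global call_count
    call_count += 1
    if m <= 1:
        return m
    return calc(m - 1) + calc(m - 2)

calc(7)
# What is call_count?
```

Calls(m) = 1 + Calls(m-1) + Calls(m-2); Calls(0)=Calls(1)=1. For m=7 this gives 41.

Answer: 41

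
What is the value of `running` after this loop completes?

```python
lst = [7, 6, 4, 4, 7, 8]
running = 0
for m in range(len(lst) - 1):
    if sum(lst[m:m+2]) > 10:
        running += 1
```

Count windows with sum > 10
`running` takes the values: 0 → 1 → 2 → 3

Answer: 3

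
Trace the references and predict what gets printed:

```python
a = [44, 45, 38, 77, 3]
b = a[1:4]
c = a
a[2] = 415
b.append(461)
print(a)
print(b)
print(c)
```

Key concept: slice vs alias.
Step by step:
`a = [44, 45, 38, 77, 3]` → a = [44, 45, 38, 77, 3]
`b = a[1:4]` → b = [45, 38, 77]
`c = a` → c = [44, 45, 38, 77, 3] (same object as a)
`a[2] = 415` → a = [44, 45, 415, 77, 3] (same object as c); c = [44, 45, 415, 77, 3] (same object as a)
`b.append(461)` → b = [45, 38, 77, 461]
`print(a)` → prints [44, 45, 415, 77, 3]
`print(b)` → prints [45, 38, 77, 461]
`print(c)` → prints [44, 45, 415, 77, 3]

Answer:
[44, 45, 415, 77, 3]
[45, 38, 77, 461]
[44, 45, 415, 77, 3]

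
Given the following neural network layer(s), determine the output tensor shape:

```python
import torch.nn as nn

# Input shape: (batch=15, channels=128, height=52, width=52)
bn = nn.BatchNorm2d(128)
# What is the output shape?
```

Input: (15, 128, 52, 52) -> Output: (15, 128, 52, 52)

Answer: (15, 128, 52, 52)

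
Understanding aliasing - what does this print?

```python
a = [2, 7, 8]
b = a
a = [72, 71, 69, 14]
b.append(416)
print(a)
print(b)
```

Key concept: rebinding vs mutation: a is rebound to a new list, b still points at the original.
Step by step:
`a = [2, 7, 8]` → a = [2, 7, 8]
`b = a` → b = [2, 7, 8] (same object as a)
`a = [72, 71, 69, 14]` → a = [72, 71, 69, 14]
`b.append(416)` → b = [2, 7, 8, 416]
`print(a)` → prints [72, 71, 69, 14]
`print(b)` → prints [2, 7, 8, 416]

Answer:
[72, 71, 69, 14]
[2, 7, 8, 416]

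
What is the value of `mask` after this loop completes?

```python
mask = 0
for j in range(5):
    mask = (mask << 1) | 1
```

Build 5 consecutive 1-bits: 0b11111
`mask` takes the values: 0 → 1 → 3 → 7 → 15 → 31

Answer: 31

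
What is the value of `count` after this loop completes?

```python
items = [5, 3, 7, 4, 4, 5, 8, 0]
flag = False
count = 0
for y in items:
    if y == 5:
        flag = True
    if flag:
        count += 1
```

Count elements after first 5 in [5, 3, 7, 4, 4, 5, 8, 0]
`count` takes the values: 0 → 1 → 2 → 3 → 4 → 5 → 6 → 7 → 8

Answer: 8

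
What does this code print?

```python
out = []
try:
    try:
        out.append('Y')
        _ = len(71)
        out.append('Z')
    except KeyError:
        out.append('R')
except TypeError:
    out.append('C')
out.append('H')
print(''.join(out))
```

Execution trace: 'Y' (try body) → 'C' (outer except TypeError) → 'H' (after the try/except). Output: YCH

Answer: YCH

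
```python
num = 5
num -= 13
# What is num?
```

Trace:
`num = 5` → num = 5
`num -= 13` → num = -8
So num = -8

Answer: -8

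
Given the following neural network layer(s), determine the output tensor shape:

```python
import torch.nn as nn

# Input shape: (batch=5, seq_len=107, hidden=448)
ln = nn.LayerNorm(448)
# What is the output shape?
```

Input: (5, 107, 448) -> Output: (5, 107, 448)

Answer: (5, 107, 448)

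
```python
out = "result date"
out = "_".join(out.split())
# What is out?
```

Trace:
`out = "result date"` → out = 'result date'
`out = "_".join(out.split())` → out = 'result_date'
So out = 'result_date'

Answer: 'result_date'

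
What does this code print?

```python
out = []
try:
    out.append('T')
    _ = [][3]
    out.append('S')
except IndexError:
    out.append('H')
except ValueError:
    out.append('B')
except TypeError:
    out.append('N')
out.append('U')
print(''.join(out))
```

Execution trace: 'T' (try body) → 'H' (except IndexError) → 'U' (after the try/except). Output: THU

Answer: THU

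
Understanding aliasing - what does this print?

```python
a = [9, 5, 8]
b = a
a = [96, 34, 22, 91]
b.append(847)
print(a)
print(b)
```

Key concept: rebinding vs mutation: a is rebound to a new list, b still points at the original.
Step by step:
`a = [9, 5, 8]` → a = [9, 5, 8]
`b = a` → b = [9, 5, 8] (same object as a)
`a = [96, 34, 22, 91]` → a = [96, 34, 22, 91]
`b.append(847)` → b = [9, 5, 8, 847]
`print(a)` → prints [96, 34, 22, 91]
`print(b)` → prints [9, 5, 8, 847]

Answer:
[96, 34, 22, 91]
[9, 5, 8, 847]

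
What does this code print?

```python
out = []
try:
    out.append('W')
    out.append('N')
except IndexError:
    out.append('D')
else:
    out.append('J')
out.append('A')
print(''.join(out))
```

Execution trace: 'W' (try body) → 'N' (try body, no exception) → 'J' (else) → 'A' (after the try/except). Output: WNJA

Answer: WNJA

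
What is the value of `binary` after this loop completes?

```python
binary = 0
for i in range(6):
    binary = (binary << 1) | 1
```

Build 6 consecutive 1-bits: 0b111111
`binary` takes the values: 0 → 1 → 3 → 7 → 15 → 31 → 63

Answer: 63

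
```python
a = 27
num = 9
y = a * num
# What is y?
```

Trace:
`a = 27` → a = 27
`num = 9` → num = 9
`y = a * num` → y = 243
So y = 243

Answer: 243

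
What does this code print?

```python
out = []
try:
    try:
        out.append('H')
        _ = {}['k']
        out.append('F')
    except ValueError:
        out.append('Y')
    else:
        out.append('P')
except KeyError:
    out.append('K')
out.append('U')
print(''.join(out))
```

Execution trace: 'H' (try body) → 'K' (outer except KeyError) → 'U' (after the try/except). Output: HKU

Answer: HKU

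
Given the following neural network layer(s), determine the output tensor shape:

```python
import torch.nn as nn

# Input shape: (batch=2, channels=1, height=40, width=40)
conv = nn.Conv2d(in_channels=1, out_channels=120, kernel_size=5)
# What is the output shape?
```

Input: (2, 1, 40, 40) -> Output: (2, 120, 36, 36)

Answer: (2, 120, 36, 36)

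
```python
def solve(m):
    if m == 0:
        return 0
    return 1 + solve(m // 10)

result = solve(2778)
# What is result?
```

Count of digits of 2778: 4

Answer: 4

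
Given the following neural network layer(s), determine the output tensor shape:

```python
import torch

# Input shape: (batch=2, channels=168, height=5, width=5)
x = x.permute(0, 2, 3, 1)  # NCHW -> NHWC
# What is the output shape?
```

Input: (2, 168, 5, 5) -> Output: (2, 5, 5, 168)

Answer: (2, 5, 5, 168)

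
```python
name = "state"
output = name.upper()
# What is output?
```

Trace:
`name = "state"` → name = 'state'
`output = name.upper()` → output = 'STATE'
So output = 'STATE'

Answer: 'STATE'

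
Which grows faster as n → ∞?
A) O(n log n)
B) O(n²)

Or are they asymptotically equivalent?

O(n log n) vs O(n²): Higher order terms dominate.

Answer: B) O(n²) grows faster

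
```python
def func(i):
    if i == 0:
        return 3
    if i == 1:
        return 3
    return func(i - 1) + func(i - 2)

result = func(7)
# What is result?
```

Build up from base cases: func(0)=3, func(1)=3, func(2)=6, func(3)=9, func(4)=15, func(5)=24, func(6)=39, ..., func(7)=63

Answer: 63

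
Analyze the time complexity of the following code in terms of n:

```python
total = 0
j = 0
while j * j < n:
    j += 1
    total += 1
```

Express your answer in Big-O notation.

Each loop level contributes: √n. Multiplying the contributions gives O(√n).

Answer: O(√n)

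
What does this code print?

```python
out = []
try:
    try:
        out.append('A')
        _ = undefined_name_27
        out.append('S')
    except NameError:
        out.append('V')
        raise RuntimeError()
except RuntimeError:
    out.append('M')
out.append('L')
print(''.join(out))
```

Execution trace: 'A' (inner try body) → 'V' (inner except NameError) → 'M' (outer except RuntimeError) → 'L' (after the try/except). Output: AVML

Answer: AVML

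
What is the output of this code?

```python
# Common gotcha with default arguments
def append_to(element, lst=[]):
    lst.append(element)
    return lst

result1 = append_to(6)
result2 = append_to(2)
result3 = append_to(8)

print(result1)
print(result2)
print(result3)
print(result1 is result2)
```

Key concept: mutable default argument gotcha.
Step by step:
`result1 = append_to(6)` → result1 = [6]
`result2 = append_to(2)` → result1 = [6, 2] (same object as result2); result2 = [6, 2] (same object as result1)
`result3 = append_to(8)` → result1 = [6, 2, 8] (same object as result2, result3); result2 = [6, 2, 8] (same object as result1, result3); result3 = [6, 2, 8] (same object as result1, result2)
`print(result1)` → prints [6, 2, 8]
`print(result2)` → prints [6, 2, 8]
`print(result3)` → prints [6, 2, 8]
`print(result1 is result2)` → prints True

Answer:
[6, 2, 8]
[6, 2, 8]
[6, 2, 8]
True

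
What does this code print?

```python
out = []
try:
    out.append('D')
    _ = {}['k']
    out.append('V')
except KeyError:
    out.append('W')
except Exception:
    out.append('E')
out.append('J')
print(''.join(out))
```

Execution trace: 'D' (try body) → 'W' (except KeyError) → 'J' (after the try/except). Output: DWJ

Answer: DWJ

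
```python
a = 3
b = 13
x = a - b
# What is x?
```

Trace:
`a = 3` → a = 3
`b = 13` → b = 13
`x = a - b` → x = -10
So x = -10

Answer: -10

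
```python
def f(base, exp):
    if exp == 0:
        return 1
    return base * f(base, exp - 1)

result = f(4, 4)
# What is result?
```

f(4, 4) = 4 * 4 * 4 * 4 = 256

Answer: 256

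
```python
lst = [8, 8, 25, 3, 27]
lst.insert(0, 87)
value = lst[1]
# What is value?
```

Trace:
`lst = [8, 8, 25, 3, 27]` → lst = [8, 8, 25, 3, 27]
`lst.insert(0, 87)` → lst = [87, 8, 8, 25, 3, 27]
`value = lst[1]` → value = 8
So value = 8

Answer: 8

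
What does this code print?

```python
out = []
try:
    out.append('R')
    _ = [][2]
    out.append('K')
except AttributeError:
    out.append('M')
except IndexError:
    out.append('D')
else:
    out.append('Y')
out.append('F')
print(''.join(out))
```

Execution trace: 'R' (try body) → 'D' (except IndexError) → 'F' (after the try/except). Output: RDF

Answer: RDF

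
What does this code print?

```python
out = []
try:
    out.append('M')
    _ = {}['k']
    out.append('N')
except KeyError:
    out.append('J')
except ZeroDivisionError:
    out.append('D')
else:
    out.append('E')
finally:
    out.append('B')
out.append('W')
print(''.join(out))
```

Execution trace: 'M' (try body) → 'J' (except KeyError) → 'B' (finally) → 'W' (after the try/except). Output: MJBW

Answer: MJBW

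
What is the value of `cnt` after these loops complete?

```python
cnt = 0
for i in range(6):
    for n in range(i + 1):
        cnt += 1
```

Triangle: 1 + 2 + ... + 6
`cnt` takes the values: 0 → 1 → 2 → 3 → 4 → 5 → 6 → 7 → 8 → 9 → 10 → 11 → 12 → 13 → 14 → 15 → 16 → 17 → 18 → 19 → 20 → 21

Answer: 21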